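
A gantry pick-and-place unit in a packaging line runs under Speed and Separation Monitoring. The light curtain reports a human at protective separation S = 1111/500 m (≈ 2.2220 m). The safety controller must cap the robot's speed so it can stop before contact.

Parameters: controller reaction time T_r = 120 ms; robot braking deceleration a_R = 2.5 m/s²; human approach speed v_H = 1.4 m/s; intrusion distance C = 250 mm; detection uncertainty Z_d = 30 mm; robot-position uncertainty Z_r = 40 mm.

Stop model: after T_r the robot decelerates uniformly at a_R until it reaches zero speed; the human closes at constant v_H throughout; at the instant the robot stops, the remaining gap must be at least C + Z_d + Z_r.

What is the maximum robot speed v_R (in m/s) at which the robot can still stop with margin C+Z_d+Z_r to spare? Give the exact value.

at the boundary: (1/5)·v² + (17/25)·v + (-867/500) = 0
  disc = (17/25)² − 4·(1/5)·(-867/500) = 1156/625 ; √disc = 34/25
  v_R = (−(17/25) + 34/25) / (2·(1/5)) = 17/10 m/s
check:
T_s = v_R/a_R = (17/10)/(5/2) = 0.6800 s
reaction-phase robot travel = 1.7000·0.1200 = 0.2040 m
robot covers 1.7000·0.6800 − ½·2.5000·0.6800² = 0.5780 m while stopping
person approaches 1.4000·(0.1200+0.6800) = 1.1200 m
margins: 0.2500+0.0300+0.0400 = 0.3200 m
sum ≈ 0.2040+0.5780+1.1200+0.3200 ≈ 2.2220 m = S ✓

v_R_max = 17/10 m/s = 1.7000 m/s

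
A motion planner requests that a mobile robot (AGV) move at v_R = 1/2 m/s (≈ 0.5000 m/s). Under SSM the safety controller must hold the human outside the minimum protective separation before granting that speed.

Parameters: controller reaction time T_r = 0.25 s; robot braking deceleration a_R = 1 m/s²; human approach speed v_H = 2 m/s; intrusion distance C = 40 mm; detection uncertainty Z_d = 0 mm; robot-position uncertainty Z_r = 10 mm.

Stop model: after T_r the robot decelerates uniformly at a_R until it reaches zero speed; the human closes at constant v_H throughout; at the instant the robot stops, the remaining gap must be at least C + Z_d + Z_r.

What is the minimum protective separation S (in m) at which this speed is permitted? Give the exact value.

S_min = 9/5 m = 1.8000 m

braking lasts T_s = (1/2)/1 = 0.5000 s
reaction-phase robot travel = 0.5000·0.2500 = 0.1250 m
braking distance = 0.5000²/(2·1.0000) = 0.1250 m
human over T_r+T_s: 2.0000·(0.2500+0.5000) = 1.5000 m
C+Z_d+Z_r = 0.0400+0.0000+0.0100 = 0.0500 m
S_min ≈ 0.1250+0.1250+1.5000+0.0500  ⇒  S_min = 9/5 m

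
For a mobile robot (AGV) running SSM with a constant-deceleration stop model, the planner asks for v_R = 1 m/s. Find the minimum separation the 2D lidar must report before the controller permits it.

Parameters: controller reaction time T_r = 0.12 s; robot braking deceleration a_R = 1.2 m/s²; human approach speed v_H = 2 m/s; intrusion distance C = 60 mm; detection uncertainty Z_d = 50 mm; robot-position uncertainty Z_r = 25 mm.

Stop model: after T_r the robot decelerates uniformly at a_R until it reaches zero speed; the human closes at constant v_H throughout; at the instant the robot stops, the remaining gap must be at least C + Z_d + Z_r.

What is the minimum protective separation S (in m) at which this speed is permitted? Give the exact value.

T_s = v_R/a_R = 1/(6/5) = 0.8333 s
robot in T_r: 1.0000·0.1200 = 0.1200 m
braking distance = 1.0000²/(2·1.2000) = 0.4167 m
human over T_r+T_s: 2.0000·(0.1200+0.8333) = 1.9067 m
residual clearance needed = 0.0600+0.0500+0.0250 = 0.1350 m
S_min ≈ 0.1200+0.4167+1.9067+0.1350  ⇒  S_min = 1547/600 m

S_min = 1547/600 m = 2.5783 m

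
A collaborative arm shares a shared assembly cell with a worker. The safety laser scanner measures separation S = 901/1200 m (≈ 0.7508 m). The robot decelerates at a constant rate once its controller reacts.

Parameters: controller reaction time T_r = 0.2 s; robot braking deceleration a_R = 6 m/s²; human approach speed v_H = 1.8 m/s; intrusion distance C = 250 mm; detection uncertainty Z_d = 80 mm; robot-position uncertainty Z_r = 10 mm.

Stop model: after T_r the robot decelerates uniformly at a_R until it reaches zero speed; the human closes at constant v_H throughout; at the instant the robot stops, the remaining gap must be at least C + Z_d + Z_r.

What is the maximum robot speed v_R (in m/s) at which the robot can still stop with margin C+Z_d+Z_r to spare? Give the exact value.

v_R_max = 1/10 m/s = 0.1000 m/s

quadratic (1/12)·v² + (1/2)·v + (-61/1200) = 0
  disc = (1/2)² − 4·(1/12)·(-61/1200) = 961/3600 ; √disc = 31/60
  v_R = (−(1/2) + 31/60) / (2·(1/12)) = 1/10 m/s
check:
braking lasts T_s = (1/10)/6 = 0.0167 s
robot covers v_R·T_r = 0.1000·0.2000 = 0.0200 m before braking
robot covers 0.1000·0.0167 − ½·6.0000·0.0167² = 0.0008 m while stopping
person approaches 1.8000·(0.2000+0.0167) = 0.3900 m
residual clearance needed = 0.2500+0.0800+0.0100 = 0.3400 m
sum ≈ 0.0200+0.0008+0.3900+0.3400 ≈ 0.7508 m = S ✓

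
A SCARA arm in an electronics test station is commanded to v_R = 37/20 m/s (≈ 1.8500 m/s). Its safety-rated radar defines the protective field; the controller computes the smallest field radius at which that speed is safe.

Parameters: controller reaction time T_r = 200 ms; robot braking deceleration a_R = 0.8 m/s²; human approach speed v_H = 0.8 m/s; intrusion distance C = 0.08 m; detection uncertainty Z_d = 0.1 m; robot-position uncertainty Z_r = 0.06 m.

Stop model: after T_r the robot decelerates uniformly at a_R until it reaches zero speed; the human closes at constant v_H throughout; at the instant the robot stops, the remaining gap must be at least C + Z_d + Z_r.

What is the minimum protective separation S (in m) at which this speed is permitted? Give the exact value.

S_min = 15229/3200 m = 4.7591 m

braking lasts T_s = (37/20)/(4/5) = 2.3125 s
reaction-phase robot travel = 1.8500·0.2000 = 0.3700 m
robot under decel: 1.8500²/(2·0.8000) = 2.1391 m
person approaches 0.8000·(0.2000+2.3125) = 2.0100 m
margins: 0.0800+0.1000+0.0600 = 0.2400 m
S_min ≈ 0.3700+2.1391+2.0100+0.2400  ⇒  S_min = 15229/3200 m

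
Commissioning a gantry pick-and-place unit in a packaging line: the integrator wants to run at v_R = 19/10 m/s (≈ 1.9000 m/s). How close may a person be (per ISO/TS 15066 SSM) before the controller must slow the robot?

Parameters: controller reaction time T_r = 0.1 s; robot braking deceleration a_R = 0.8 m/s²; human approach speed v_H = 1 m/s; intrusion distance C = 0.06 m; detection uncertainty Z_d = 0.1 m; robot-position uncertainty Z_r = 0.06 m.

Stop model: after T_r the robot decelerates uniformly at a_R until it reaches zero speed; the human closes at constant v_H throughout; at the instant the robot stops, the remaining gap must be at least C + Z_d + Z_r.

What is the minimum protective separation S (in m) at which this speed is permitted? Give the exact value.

T_s = v_R/a_R = (19/10)/(4/5) = 2.3750 s
robot covers v_R·T_r = 1.9000·0.1000 = 0.1900 m before braking
braking distance = 1.9000²/(2·0.8000) = 2.2563 m
person approaches 1.0000·(0.1000+2.3750) = 2.4750 m
residual clearance needed = 0.0600+0.1000+0.0600 = 0.2200 m
S_min ≈ 0.1900+2.2563+2.4750+0.2200  ⇒  S_min = 4113/800 m

S_min = 4113/800 m = 5.1413 m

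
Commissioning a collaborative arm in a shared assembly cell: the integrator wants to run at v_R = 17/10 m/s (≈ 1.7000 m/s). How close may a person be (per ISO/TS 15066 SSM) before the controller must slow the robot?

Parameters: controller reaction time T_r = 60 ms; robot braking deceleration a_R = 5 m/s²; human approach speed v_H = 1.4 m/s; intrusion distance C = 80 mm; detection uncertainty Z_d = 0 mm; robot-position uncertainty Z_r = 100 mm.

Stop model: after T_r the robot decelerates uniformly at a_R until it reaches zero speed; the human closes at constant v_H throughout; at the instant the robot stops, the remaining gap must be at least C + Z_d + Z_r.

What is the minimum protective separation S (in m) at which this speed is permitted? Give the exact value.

S_min = 1131/1000 m = 1.1310 m

T_s = v_R/a_R = (17/10)/5 = 0.3400 s
robot in T_r: 1.7000·0.0600 = 0.1020 m
robot covers 1.7000·0.3400 − ½·5.0000·0.3400² = 0.2890 m while stopping
person approaches 1.4000·(0.0600+0.3400) = 0.5600 m
margins: 0.0800+0.0000+0.1000 = 0.1800 m
S_min ≈ 0.1020+0.2890+0.5600+0.1800  ⇒  S_min = 1131/1000 m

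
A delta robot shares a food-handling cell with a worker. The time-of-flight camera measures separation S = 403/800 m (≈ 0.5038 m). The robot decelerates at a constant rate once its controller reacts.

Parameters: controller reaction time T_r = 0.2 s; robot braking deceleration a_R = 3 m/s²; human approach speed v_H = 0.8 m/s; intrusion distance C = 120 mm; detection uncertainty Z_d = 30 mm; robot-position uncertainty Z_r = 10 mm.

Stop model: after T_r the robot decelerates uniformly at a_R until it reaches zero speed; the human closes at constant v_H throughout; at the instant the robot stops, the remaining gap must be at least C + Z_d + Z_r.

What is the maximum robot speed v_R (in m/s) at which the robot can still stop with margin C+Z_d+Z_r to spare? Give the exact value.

quadratic (1/6)·v² + (7/15)·v + (-147/800) = 0
  disc = (7/15)² − 4·(1/6)·(-147/800) = 49/144 ; √disc = 7/12
  v_R = (−(7/15) + 7/12) / (2·(1/6)) = 7/20 m/s
check:
stop time T_s = (7/20)/3 = 0.1167 s
robot in T_r: 0.3500·0.2000 = 0.0700 m
robot covers 0.3500·0.1167 − ½·3.0000·0.1167² = 0.0204 m while stopping
human closes 0.8000·0.3167 = 0.2533 m
margins: 0.1200+0.0300+0.0100 = 0.1600 m
sum ≈ 0.0700+0.0204+0.2533+0.1600 ≈ 0.5038 m = S ✓

v_R_max = 7/20 m/s = 0.3500 m/s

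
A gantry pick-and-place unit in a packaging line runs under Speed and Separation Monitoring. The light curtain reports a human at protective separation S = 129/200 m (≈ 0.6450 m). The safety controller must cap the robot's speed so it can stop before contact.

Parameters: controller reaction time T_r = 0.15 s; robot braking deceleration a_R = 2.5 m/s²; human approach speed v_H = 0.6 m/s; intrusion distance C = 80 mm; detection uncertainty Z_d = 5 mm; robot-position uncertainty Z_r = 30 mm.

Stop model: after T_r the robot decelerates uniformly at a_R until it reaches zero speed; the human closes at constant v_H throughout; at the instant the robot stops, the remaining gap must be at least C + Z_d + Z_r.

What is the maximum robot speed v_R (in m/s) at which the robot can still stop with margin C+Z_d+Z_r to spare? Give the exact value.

v_R_max = 4/5 m/s = 0.8000 m/s

collect terms ⇒ (1/5)·v_R² + (39/100)·v_R + (-11/25) = 0
  disc = (39/100)² − 4·(1/5)·(-11/25) = 5041/10000 ; √disc = 71/100
  v_R = (−(39/100) + 71/100) / (2·(1/5)) = 4/5 m/s
check:
braking lasts T_s = (4/5)/(5/2) = 0.3200 s
robot covers v_R·T_r = 0.8000·0.1500 = 0.1200 m before braking
braking distance = 0.8000²/(2·2.5000) = 0.1280 m
person approaches 0.6000·(0.1500+0.3200) = 0.2820 m
margins: 0.0800+0.0050+0.0300 = 0.1150 m
sum ≈ 0.1200+0.1280+0.2820+0.1150 ≈ 0.6450 m = S ✓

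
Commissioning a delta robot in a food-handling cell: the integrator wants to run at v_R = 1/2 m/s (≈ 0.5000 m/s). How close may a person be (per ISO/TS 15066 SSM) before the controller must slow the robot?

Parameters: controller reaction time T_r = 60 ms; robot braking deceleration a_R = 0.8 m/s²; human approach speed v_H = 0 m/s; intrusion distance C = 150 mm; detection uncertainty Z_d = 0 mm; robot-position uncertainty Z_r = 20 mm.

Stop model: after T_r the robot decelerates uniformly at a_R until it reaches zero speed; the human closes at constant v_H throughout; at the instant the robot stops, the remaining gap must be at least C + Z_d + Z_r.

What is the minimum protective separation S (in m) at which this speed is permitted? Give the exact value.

stop time T_s = (1/2)/(4/5) = 0.6250 s
robot in T_r: 0.5000·0.0600 = 0.0300 m
robot under decel: 0.5000²/(2·0.8000) = 0.1562 m
person approaches 0.0000·(0.0600+0.6250) = 0.0000 m
margins: 0.1500+0.0000+0.0200 = 0.1700 m
S_min ≈ 0.0300+0.1562+0.0000+0.1700  ⇒  S_min = 57/160 m

S_min = 57/160 m = 0.3563 m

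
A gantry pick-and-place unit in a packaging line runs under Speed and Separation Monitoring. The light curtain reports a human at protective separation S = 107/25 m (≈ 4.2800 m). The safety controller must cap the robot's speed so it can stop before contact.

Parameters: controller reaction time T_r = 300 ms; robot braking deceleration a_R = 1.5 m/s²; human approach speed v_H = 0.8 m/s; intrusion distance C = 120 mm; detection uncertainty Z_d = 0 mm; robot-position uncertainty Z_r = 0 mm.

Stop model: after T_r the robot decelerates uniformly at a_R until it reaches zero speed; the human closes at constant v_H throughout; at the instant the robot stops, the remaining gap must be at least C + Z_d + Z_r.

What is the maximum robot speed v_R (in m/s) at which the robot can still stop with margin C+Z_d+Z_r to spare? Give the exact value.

v_R_max = 12/5 m/s = 2.4000 m/s

at the boundary: (1/3)·v² + (5/6)·v + (-98/25) = 0
  disc = (5/6)² − 4·(1/3)·(-98/25) = 5329/900 ; √disc = 73/30
  v_R = (−(5/6) + 73/30) / (2·(1/3)) = 12/5 m/s
check:
braking lasts T_s = (12/5)/(3/2) = 1.6000 s
robot covers v_R·T_r = 2.4000·0.3000 = 0.7200 m before braking
robot covers 2.4000·1.6000 − ½·1.5000·1.6000² = 1.9200 m while stopping
human closes 0.8000·1.9000 = 1.5200 m
margins: 0.1200+0.0000+0.0000 = 0.1200 m
sum ≈ 0.7200+1.9200+1.5200+0.1200 ≈ 4.2800 m = S ✓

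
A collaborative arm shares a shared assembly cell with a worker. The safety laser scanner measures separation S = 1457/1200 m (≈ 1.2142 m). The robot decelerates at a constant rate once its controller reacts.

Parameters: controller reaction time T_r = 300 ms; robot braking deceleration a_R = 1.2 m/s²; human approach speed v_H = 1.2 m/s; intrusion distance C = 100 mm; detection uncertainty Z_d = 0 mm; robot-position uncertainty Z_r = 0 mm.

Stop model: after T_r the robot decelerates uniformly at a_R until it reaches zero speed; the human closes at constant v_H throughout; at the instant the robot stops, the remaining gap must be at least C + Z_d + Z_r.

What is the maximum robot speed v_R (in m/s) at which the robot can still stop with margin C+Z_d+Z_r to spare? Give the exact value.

v_R_max = 1/2 m/s = 0.5000 m/s

at the boundary: (5/12)·v² + (13/10)·v + (-181/240) = 0
  disc = (13/10)² − 4·(5/12)·(-181/240) = 10609/3600 ; √disc = 103/60
  v_R = (−(13/10) + 103/60) / (2·(5/12)) = 1/2 m/s
check:
braking lasts T_s = (1/2)/(6/5) = 0.4167 s
robot covers v_R·T_r = 0.5000·0.3000 = 0.1500 m before braking
robot covers 0.5000·0.4167 − ½·1.2000·0.4167² = 0.1042 m while stopping
person approaches 1.2000·(0.3000+0.4167) = 0.8600 m
C+Z_d+Z_r = 0.1000+0.0000+0.0000 = 0.1000 m
sum ≈ 0.1500+0.1042+0.8600+0.1000 ≈ 1.2142 m = S ✓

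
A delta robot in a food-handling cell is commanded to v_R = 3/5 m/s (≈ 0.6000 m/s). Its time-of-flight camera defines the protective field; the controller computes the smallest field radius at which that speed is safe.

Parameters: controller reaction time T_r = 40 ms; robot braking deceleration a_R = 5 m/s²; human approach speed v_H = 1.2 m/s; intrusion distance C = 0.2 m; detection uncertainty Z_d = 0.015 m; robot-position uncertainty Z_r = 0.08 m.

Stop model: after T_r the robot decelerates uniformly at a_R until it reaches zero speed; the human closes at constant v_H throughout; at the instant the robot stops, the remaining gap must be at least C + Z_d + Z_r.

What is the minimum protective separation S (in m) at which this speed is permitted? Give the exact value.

T_s = v_R/a_R = (3/5)/5 = 0.1200 s
robot covers v_R·T_r = 0.6000·0.0400 = 0.0240 m before braking
braking distance = 0.6000²/(2·5.0000) = 0.0360 m
person approaches 1.2000·(0.0400+0.1200) = 0.1920 m
residual clearance needed = 0.2000+0.0150+0.0800 = 0.2950 m
S_min ≈ 0.0240+0.0360+0.1920+0.2950  ⇒  S_min = 547/1000 m

S_min = 547/1000 m = 0.5470 m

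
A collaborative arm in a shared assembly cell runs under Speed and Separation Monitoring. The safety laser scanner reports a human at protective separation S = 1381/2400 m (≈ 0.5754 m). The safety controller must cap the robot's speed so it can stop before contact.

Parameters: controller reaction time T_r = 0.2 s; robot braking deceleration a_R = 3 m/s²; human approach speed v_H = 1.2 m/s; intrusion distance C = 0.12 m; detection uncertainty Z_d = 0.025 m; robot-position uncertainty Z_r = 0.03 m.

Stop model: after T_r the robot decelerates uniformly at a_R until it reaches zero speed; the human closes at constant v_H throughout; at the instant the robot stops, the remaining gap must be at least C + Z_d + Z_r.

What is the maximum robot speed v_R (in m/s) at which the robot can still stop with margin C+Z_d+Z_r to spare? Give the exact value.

v_R_max = 1/4 m/s = 0.2500 m/s

at the boundary: (1/6)·v² + (3/5)·v + (-77/480) = 0
  disc = (3/5)² − 4·(1/6)·(-77/480) = 1681/3600 ; √disc = 41/60
  v_R = (−(3/5) + 41/60) / (2·(1/6)) = 1/4 m/s
check:
stop time T_s = (1/4)/3 = 0.0833 s
reaction-phase robot travel = 0.2500·0.2000 = 0.0500 m
robot under decel: 0.2500²/(2·3.0000) = 0.0104 m
human over T_r+T_s: 1.2000·(0.2000+0.0833) = 0.3400 m
C+Z_d+Z_r = 0.1200+0.0250+0.0300 = 0.1750 m
sum ≈ 0.0500+0.0104+0.3400+0.1750 ≈ 0.5754 m = S ✓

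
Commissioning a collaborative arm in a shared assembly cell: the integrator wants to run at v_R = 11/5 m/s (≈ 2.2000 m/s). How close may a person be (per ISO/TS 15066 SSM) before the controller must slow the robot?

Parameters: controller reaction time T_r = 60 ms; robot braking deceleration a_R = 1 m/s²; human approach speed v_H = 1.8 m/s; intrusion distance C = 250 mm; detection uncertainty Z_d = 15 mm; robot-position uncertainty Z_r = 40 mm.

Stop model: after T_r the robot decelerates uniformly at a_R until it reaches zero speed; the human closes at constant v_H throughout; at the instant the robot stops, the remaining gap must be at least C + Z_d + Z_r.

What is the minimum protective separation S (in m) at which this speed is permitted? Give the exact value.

S_min = 277/40 m = 6.9250 m

braking lasts T_s = (11/5)/1 = 2.2000 s
robot covers v_R·T_r = 2.2000·0.0600 = 0.1320 m before braking
robot under decel: 2.2000²/(2·1.0000) = 2.4200 m
human over T_r+T_s: 1.8000·(0.0600+2.2000) = 4.0680 m
C+Z_d+Z_r = 0.2500+0.0150+0.0400 = 0.3050 m
S_min ≈ 0.1320+2.4200+4.0680+0.3050  ⇒  S_min = 277/40 m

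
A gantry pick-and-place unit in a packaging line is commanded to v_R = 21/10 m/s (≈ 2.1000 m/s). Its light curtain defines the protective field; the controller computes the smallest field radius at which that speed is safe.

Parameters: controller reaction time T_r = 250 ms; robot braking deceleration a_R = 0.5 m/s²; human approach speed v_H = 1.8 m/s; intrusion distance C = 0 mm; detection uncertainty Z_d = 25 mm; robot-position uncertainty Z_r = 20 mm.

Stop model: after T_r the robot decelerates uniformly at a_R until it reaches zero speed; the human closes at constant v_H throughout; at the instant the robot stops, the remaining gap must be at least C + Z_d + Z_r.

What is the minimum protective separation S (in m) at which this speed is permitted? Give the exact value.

stop time T_s = (21/10)/(1/2) = 4.2000 s
reaction-phase robot travel = 2.1000·0.2500 = 0.5250 m
braking distance = 2.1000²/(2·0.5000) = 4.4100 m
human closes 1.8000·4.4500 = 8.0100 m
C+Z_d+Z_r = 0.0000+0.0250+0.0200 = 0.0450 m
S_min ≈ 0.5250+4.4100+8.0100+0.0450  ⇒  S_min = 1299/100 m

S_min = 1299/100 m = 12.9900 m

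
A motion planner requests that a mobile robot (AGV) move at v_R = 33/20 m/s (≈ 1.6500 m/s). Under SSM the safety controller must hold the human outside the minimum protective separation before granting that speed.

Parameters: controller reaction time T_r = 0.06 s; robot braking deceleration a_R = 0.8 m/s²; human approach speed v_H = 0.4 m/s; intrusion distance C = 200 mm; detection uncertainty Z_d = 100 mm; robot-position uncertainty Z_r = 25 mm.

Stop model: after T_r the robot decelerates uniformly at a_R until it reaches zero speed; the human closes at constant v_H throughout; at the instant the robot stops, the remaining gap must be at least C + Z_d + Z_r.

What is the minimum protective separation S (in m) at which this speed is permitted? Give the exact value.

S_min = 47593/16000 m = 2.9746 m

stop time T_s = (33/20)/(4/5) = 2.0625 s
robot covers v_R·T_r = 1.6500·0.0600 = 0.0990 m before braking
robot covers 1.6500·2.0625 − ½·0.8000·2.0625² = 1.7016 m while stopping
human closes 0.4000·2.1225 = 0.8490 m
margins: 0.2000+0.1000+0.0250 = 0.3250 m
S_min ≈ 0.0990+1.7016+0.8490+0.3250  ⇒  S_min = 47593/16000 m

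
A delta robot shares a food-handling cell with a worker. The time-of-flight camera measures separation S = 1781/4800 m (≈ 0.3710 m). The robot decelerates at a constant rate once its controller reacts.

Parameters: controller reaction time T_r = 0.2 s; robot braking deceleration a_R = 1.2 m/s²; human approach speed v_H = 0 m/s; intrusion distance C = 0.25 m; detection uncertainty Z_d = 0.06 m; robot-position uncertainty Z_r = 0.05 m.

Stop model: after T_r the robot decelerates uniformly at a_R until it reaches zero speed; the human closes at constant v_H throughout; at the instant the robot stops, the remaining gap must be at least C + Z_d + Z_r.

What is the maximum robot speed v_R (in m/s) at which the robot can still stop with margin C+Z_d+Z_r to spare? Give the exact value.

collect terms ⇒ (5/12)·v_R² + (1/5)·v_R + (-53/4800) = 0
  disc = (1/5)² − 4·(5/12)·(-53/4800) = 841/14400 ; √disc = 29/120
  v_R = (−(1/5) + 29/120) / (2·(5/12)) = 1/20 m/s
check:
stop time T_s = (1/20)/(6/5) = 0.0417 s
robot covers v_R·T_r = 0.0500·0.2000 = 0.0100 m before braking
braking distance = 0.0500²/(2·1.2000) = 0.0010 m
human over T_r+T_s: 0.0000·(0.2000+0.0417) = 0.0000 m
margins: 0.2500+0.0600+0.0500 = 0.3600 m
sum ≈ 0.0100+0.0010+0.0000+0.3600 ≈ 0.3710 m = S ✓

v_R_max = 1/20 m/s = 0.0500 m/s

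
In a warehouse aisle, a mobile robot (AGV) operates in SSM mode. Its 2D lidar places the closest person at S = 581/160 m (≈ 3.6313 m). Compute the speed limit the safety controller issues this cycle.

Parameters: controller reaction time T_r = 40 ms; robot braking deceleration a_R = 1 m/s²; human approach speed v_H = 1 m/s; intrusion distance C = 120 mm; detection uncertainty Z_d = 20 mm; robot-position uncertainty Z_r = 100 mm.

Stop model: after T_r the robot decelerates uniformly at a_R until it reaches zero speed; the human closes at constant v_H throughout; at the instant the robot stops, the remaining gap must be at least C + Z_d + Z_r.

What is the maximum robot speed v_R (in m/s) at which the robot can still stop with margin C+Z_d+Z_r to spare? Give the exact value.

v_R_max = 7/4 m/s = 1.7500 m/s

collect terms ⇒ (1/2)·v_R² + (26/25)·v_R + (-2681/800) = 0
  disc = (26/25)² − 4·(1/2)·(-2681/800) = 77841/10000 ; √disc = 279/100
  v_R = (−(26/25) + 279/100) / (2·(1/2)) = 7/4 m/s
check:
stop time T_s = (7/4)/1 = 1.7500 s
reaction-phase robot travel = 1.7500·0.0400 = 0.0700 m
braking distance = 1.7500²/(2·1.0000) = 1.5312 m
person approaches 1.0000·(0.0400+1.7500) = 1.7900 m
margins: 0.1200+0.0200+0.1000 = 0.2400 m
sum ≈ 0.0700+1.5312+1.7900+0.2400 ≈ 3.6313 m = S ✓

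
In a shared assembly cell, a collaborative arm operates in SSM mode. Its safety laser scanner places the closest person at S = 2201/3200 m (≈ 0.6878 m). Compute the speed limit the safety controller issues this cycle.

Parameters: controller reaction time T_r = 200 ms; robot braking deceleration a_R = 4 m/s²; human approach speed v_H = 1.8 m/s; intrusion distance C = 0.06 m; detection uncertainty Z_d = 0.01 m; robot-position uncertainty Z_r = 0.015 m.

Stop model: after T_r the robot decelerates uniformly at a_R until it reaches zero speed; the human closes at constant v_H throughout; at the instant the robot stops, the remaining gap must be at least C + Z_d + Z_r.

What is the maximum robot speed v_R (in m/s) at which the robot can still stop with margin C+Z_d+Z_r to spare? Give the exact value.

v_R_max = 7/20 m/s = 0.3500 m/s

quadratic (1/8)·v² + (13/20)·v + (-777/3200) = 0
  disc = (13/20)² − 4·(1/8)·(-777/3200) = 3481/6400 ; √disc = 59/80
  v_R = (−(13/20) + 59/80) / (2·(1/8)) = 7/20 m/s
check:
braking lasts T_s = (7/20)/4 = 0.0875 s
reaction-phase robot travel = 0.3500·0.2000 = 0.0700 m
robot under decel: 0.3500²/(2·4.0000) = 0.0153 m
person approaches 1.8000·(0.2000+0.0875) = 0.5175 m
residual clearance needed = 0.0600+0.0100+0.0150 = 0.0850 m
sum ≈ 0.0700+0.0153+0.5175+0.0850 ≈ 0.6878 m = S ✓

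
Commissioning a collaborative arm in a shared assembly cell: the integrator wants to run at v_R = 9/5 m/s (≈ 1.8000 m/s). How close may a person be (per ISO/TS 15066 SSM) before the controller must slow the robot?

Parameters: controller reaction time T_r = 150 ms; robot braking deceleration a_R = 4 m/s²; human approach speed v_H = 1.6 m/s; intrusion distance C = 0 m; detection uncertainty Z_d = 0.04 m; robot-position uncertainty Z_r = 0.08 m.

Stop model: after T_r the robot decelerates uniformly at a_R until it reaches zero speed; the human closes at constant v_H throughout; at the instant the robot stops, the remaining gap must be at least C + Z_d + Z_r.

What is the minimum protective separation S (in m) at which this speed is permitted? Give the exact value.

stop time T_s = (9/5)/4 = 0.4500 s
robot in T_r: 1.8000·0.1500 = 0.2700 m
robot covers 1.8000·0.4500 − ½·4.0000·0.4500² = 0.4050 m while stopping
human over T_r+T_s: 1.6000·(0.1500+0.4500) = 0.9600 m
C+Z_d+Z_r = 0.0000+0.0400+0.0800 = 0.1200 m
S_min ≈ 0.2700+0.4050+0.9600+0.1200  ⇒  S_min = 351/200 m

S_min = 351/200 m = 1.7550 m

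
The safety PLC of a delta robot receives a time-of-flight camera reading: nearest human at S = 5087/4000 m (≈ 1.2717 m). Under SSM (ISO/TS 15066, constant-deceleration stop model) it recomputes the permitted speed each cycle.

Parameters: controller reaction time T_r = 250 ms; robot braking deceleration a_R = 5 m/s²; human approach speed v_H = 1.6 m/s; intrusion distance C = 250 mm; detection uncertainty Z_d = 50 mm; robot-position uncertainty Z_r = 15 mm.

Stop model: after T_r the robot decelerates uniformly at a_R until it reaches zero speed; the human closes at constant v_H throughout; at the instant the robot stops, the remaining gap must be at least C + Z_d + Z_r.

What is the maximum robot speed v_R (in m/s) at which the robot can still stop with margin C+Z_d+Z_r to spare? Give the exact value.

collect terms ⇒ (1/10)·v_R² + (57/100)·v_R + (-2227/4000) = 0
  disc = (57/100)² − 4·(1/10)·(-2227/4000) = 1369/2500 ; √disc = 37/50
  v_R = (−(57/100) + 37/50) / (2·(1/10)) = 17/20 m/s
check:
stop time T_s = (17/20)/5 = 0.1700 s
reaction-phase robot travel = 0.8500·0.2500 = 0.2125 m
robot under decel: 0.8500²/(2·5.0000) = 0.0722 m
human closes 1.6000·0.4200 = 0.6720 m
margins: 0.2500+0.0500+0.0150 = 0.3150 m
sum ≈ 0.2125+0.0722+0.6720+0.3150 ≈ 1.2717 m = S ✓

v_R_max = 17/20 m/s = 0.8500 m/s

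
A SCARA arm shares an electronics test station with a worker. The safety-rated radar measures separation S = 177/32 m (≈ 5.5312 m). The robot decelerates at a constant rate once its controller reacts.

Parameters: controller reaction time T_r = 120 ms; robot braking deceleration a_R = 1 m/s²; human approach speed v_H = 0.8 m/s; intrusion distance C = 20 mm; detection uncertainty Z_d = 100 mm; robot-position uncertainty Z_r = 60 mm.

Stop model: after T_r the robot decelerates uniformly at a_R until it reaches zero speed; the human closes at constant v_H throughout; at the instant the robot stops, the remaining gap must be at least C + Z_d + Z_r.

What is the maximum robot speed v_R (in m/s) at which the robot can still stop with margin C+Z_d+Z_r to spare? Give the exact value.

v_R_max = 49/20 m/s = 2.4500 m/s

collect terms ⇒ (1/2)·v_R² + (23/25)·v_R + (-21021/4000) = 0
  disc = (23/25)² − 4·(1/2)·(-21021/4000) = 113569/10000 ; √disc = 337/100
  v_R = (−(23/25) + 337/100) / (2·(1/2)) = 49/20 m/s
check:
stop time T_s = (49/20)/1 = 2.4500 s
robot in T_r: 2.4500·0.1200 = 0.2940 m
robot under decel: 2.4500²/(2·1.0000) = 3.0013 m
person approaches 0.8000·(0.1200+2.4500) = 2.0560 m
C+Z_d+Z_r = 0.0200+0.1000+0.0600 = 0.1800 m
sum ≈ 0.2940+3.0013+2.0560+0.1800 ≈ 5.5312 m = S ✓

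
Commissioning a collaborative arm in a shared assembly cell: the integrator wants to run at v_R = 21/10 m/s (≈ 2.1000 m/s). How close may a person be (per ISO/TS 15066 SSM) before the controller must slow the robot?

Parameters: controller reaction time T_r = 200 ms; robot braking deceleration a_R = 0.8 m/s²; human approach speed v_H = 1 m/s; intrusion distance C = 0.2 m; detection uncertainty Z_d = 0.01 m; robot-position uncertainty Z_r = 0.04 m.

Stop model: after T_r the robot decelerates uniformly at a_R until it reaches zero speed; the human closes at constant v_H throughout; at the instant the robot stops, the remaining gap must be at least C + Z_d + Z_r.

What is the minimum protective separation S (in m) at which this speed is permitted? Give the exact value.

braking lasts T_s = (21/10)/(4/5) = 2.6250 s
robot in T_r: 2.1000·0.2000 = 0.4200 m
robot covers 2.1000·2.6250 − ½·0.8000·2.6250² = 2.7563 m while stopping
human closes 1.0000·2.8250 = 2.8250 m
C+Z_d+Z_r = 0.2000+0.0100+0.0400 = 0.2500 m
S_min ≈ 0.4200+2.7563+2.8250+0.2500  ⇒  S_min = 5001/800 m

S_min = 5001/800 m = 6.2512 m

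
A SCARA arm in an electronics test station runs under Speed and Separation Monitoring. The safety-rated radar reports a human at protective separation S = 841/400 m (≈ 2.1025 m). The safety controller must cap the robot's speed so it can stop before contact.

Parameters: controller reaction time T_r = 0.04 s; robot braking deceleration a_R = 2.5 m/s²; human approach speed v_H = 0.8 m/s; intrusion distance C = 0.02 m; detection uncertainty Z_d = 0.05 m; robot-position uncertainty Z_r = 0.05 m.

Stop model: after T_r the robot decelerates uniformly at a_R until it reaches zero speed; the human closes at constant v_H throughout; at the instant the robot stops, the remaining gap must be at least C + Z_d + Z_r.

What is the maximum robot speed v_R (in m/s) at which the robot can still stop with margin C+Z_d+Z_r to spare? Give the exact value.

v_R_max = 47/20 m/s = 2.3500 m/s

at the boundary: (1/5)·v² + (9/25)·v + (-3901/2000) = 0
  disc = (9/25)² − 4·(1/5)·(-3901/2000) = 169/100 ; √disc = 13/10
  v_R = (−(9/25) + 13/10) / (2·(1/5)) = 47/20 m/s
check:
T_s = v_R/a_R = (47/20)/(5/2) = 0.9400 s
reaction-phase robot travel = 2.3500·0.0400 = 0.0940 m
robot covers 2.3500·0.9400 − ½·2.5000·0.9400² = 1.1045 m while stopping
person approaches 0.8000·(0.0400+0.9400) = 0.7840 m
residual clearance needed = 0.0200+0.0500+0.0500 = 0.1200 m
sum ≈ 0.0940+1.1045+0.7840+0.1200 ≈ 2.1025 m = S ✓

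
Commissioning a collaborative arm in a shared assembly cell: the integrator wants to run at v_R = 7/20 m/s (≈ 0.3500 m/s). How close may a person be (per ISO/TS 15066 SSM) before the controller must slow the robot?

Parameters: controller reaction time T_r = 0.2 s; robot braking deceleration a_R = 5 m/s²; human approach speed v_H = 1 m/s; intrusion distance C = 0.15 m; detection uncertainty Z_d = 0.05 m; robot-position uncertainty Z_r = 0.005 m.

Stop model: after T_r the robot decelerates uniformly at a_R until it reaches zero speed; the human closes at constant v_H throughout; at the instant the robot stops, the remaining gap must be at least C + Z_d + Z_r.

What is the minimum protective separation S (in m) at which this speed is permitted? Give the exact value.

stop time T_s = (7/20)/5 = 0.0700 s
robot in T_r: 0.3500·0.2000 = 0.0700 m
robot under decel: 0.3500²/(2·5.0000) = 0.0123 m
human closes 1.0000·0.2700 = 0.2700 m
C+Z_d+Z_r = 0.1500+0.0500+0.0050 = 0.2050 m
S_min ≈ 0.0700+0.0123+0.2700+0.2050  ⇒  S_min = 2229/4000 m

S_min = 2229/4000 m = 0.5573 m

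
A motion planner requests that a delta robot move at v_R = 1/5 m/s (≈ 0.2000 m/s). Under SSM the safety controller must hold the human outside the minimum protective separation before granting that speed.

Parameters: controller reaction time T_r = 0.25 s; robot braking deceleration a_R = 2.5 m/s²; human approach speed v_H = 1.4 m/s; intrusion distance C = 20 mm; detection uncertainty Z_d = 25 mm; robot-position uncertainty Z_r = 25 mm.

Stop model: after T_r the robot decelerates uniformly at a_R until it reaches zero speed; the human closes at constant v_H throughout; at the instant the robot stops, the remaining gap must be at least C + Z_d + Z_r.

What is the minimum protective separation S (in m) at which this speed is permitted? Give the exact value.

T_s = v_R/a_R = (1/5)/(5/2) = 0.0800 s
reaction-phase robot travel = 0.2000·0.2500 = 0.0500 m
braking distance = 0.2000²/(2·2.5000) = 0.0080 m
human over T_r+T_s: 1.4000·(0.2500+0.0800) = 0.4620 m
margins: 0.0200+0.0250+0.0250 = 0.0700 m
S_min ≈ 0.0500+0.0080+0.4620+0.0700  ⇒  S_min = 59/100 m

S_min = 59/100 m = 0.5900 m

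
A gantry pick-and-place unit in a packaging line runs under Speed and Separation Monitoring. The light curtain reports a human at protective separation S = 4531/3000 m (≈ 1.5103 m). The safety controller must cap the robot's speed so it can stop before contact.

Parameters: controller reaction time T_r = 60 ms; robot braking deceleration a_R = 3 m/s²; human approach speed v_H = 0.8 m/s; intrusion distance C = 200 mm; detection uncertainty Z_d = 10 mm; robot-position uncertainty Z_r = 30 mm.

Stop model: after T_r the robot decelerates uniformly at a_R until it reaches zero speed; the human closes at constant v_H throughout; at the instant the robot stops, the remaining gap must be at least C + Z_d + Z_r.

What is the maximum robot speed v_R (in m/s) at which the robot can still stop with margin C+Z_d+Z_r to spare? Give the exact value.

v_R_max = 19/10 m/s = 1.9000 m/s

quadratic (1/6)·v² + (49/150)·v + (-3667/3000) = 0
  disc = (49/150)² − 4·(1/6)·(-3667/3000) = 576/625 ; √disc = 24/25
  v_R = (−(49/150) + 24/25) / (2·(1/6)) = 19/10 m/s
check:
braking lasts T_s = (19/10)/3 = 0.6333 s
robot in T_r: 1.9000·0.0600 = 0.1140 m
robot under decel: 1.9000²/(2·3.0000) = 0.6017 m
human closes 0.8000·0.6933 = 0.5547 m
margins: 0.2000+0.0100+0.0300 = 0.2400 m
sum ≈ 0.1140+0.6017+0.5547+0.2400 ≈ 1.5103 m = S ✓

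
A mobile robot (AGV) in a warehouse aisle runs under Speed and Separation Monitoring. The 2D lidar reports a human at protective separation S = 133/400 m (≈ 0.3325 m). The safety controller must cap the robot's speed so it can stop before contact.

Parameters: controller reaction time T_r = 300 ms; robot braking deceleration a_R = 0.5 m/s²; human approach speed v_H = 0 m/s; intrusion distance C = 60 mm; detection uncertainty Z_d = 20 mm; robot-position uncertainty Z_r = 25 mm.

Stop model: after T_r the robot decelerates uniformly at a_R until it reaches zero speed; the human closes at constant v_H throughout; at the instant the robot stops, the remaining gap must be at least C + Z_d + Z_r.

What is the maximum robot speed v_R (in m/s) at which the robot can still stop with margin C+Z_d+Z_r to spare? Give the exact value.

v_R_max = 7/20 m/s = 0.3500 m/s

collect terms ⇒ (1)·v_R² + (3/10)·v_R + (-91/400) = 0
  disc = (3/10)² − 4·(1)·(-91/400) = 1 ; √disc = 1
  v_R = (−(3/10) + 1) / (2·(1)) = 7/20 m/s
check:
braking lasts T_s = (7/20)/(1/2) = 0.7000 s
robot in T_r: 0.3500·0.3000 = 0.1050 m
robot under decel: 0.3500²/(2·0.5000) = 0.1225 m
human closes 0.0000·1.0000 = 0.0000 m
margins: 0.0600+0.0200+0.0250 = 0.1050 m
sum ≈ 0.1050+0.1225+0.0000+0.1050 ≈ 0.3325 m = S ✓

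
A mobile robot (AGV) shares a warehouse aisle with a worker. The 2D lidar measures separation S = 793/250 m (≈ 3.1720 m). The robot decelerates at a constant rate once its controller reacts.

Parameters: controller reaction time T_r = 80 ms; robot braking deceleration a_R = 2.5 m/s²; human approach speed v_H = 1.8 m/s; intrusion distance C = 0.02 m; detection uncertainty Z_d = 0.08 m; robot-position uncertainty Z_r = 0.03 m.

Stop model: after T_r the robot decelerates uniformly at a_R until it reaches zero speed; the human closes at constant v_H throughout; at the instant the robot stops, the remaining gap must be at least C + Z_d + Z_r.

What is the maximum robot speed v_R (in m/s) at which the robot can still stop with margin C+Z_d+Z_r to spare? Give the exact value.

v_R_max = 23/10 m/s = 2.3000 m/s

collect terms ⇒ (1/5)·v_R² + (4/5)·v_R + (-1449/500) = 0
  disc = (4/5)² − 4·(1/5)·(-1449/500) = 1849/625 ; √disc = 43/25
  v_R = (−(4/5) + 43/25) / (2·(1/5)) = 23/10 m/s
check:
braking lasts T_s = (23/10)/(5/2) = 0.9200 s
robot in T_r: 2.3000·0.0800 = 0.1840 m
robot covers 2.3000·0.9200 − ½·2.5000·0.9200² = 1.0580 m while stopping
human over T_r+T_s: 1.8000·(0.0800+0.9200) = 1.8000 m
margins: 0.0200+0.0800+0.0300 = 0.1300 m
sum ≈ 0.1840+1.0580+1.8000+0.1300 ≈ 3.1720 m = S ✓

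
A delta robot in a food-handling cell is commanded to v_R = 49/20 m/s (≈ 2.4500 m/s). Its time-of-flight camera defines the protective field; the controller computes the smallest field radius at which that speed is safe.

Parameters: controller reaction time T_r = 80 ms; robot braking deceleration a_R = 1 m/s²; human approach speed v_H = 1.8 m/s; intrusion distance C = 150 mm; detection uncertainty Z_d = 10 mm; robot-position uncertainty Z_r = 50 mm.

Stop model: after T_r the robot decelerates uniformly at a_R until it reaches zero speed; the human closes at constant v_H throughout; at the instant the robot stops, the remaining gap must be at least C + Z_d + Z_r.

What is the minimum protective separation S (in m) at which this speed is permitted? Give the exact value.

T_s = v_R/a_R = (49/20)/1 = 2.4500 s
reaction-phase robot travel = 2.4500·0.0800 = 0.1960 m
robot under decel: 2.4500²/(2·1.0000) = 3.0013 m
human over T_r+T_s: 1.8000·(0.0800+2.4500) = 4.5540 m
residual clearance needed = 0.1500+0.0100+0.0500 = 0.2100 m
S_min ≈ 0.1960+3.0013+4.5540+0.2100  ⇒  S_min = 6369/800 m

S_min = 6369/800 m = 7.9612 m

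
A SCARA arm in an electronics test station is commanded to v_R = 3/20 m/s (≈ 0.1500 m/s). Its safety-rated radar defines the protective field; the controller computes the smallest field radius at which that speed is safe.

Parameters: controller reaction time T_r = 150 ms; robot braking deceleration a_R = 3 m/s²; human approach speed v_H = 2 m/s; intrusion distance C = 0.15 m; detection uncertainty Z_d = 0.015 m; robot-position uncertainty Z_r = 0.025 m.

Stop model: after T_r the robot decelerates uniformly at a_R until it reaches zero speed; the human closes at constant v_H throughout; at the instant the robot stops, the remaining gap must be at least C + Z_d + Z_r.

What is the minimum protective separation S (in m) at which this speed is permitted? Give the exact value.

stop time T_s = (3/20)/3 = 0.0500 s
robot covers v_R·T_r = 0.1500·0.1500 = 0.0225 m before braking
braking distance = 0.1500²/(2·3.0000) = 0.0037 m
person approaches 2.0000·(0.1500+0.0500) = 0.4000 m
residual clearance needed = 0.1500+0.0150+0.0250 = 0.1900 m
S_min ≈ 0.0225+0.0037+0.4000+0.1900  ⇒  S_min = 493/800 m

S_min = 493/800 m = 0.6162 m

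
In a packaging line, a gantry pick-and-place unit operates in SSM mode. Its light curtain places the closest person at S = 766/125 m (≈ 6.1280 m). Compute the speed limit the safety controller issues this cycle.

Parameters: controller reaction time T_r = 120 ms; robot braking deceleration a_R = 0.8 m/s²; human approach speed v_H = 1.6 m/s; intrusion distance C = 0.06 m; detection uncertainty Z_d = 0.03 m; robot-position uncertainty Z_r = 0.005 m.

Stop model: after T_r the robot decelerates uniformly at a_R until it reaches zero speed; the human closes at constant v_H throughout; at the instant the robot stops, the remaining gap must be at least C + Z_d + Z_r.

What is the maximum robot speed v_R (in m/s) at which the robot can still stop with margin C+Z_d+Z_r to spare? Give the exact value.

quadratic (5/8)·v² + (53/25)·v + (-5841/1000) = 0
  disc = (53/25)² − 4·(5/8)·(-5841/1000) = 190969/10000 ; √disc = 437/100
  v_R = (−(53/25) + 437/100) / (2·(5/8)) = 9/5 m/s
check:
braking lasts T_s = (9/5)/(4/5) = 2.2500 s
robot covers v_R·T_r = 1.8000·0.1200 = 0.2160 m before braking
robot covers 1.8000·2.2500 − ½·0.8000·2.2500² = 2.0250 m while stopping
human over T_r+T_s: 1.6000·(0.1200+2.2500) = 3.7920 m
C+Z_d+Z_r = 0.0600+0.0300+0.0050 = 0.0950 m
sum ≈ 0.2160+2.0250+3.7920+0.0950 ≈ 6.1280 m = S ✓

v_R_max = 9/5 m/s = 1.8000 m/s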